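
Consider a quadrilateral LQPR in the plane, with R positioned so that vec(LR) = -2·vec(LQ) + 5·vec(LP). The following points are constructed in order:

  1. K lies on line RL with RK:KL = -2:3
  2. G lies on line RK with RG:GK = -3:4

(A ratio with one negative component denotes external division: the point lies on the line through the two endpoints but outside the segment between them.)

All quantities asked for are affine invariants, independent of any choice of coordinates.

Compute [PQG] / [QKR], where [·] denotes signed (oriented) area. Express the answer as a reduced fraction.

Set L = (0, 0), Q = (1, 0), P = (0, 1), R = (-2, 5); any affine frame gives the same invariant.
1. K lies on line RL with RK:KL = -2:3 ⇒ K = (-6, 15)
2. G lies on line RK with RG:GK = -3:4 ⇒ G = (10, -25)
2·[PQG] = -16, 2·[QKR] = 10
[PQG]:[QKR] = -16:10 = -8/5

[PQG]:[QKR] = -8/5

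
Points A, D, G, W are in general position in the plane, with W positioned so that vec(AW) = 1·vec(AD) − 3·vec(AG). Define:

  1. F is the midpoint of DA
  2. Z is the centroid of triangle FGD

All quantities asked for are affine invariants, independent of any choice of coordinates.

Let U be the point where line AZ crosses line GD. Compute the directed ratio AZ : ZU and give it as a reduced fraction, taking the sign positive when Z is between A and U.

AZ:ZU = 5

Set A = (0, 0), D = (1, 0), G = (0, 1), W = (1, -3); any affine frame gives the same invariant.
1. F is the midpoint of DA ⇒ F = (1/2, 0)
2. Z is the centroid of triangle FGD ⇒ Z = (1/2, 1/3)
line AZ meets GD at U = (3/5, 2/5)
Z = A + t·(U−A) with t = 5/6, so AZ:ZU = 5/6:1/6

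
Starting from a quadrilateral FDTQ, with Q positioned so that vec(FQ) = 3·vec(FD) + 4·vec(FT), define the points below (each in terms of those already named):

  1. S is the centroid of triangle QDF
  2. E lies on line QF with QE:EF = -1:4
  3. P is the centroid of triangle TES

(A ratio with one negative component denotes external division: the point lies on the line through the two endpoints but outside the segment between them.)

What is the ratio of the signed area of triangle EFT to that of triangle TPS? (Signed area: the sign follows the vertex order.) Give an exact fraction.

[EFT]:[TPS] = 27/10

Work in coordinates with F = (0, 0), D = (1, 0), T = (0, 1), Q = (3, 4).
1. S is the centroid of triangle QDF ⇒ S = (4/3, 4/3)
2. E lies on line QF with QE:EF = -1:4 ⇒ E = (4, 16/3)
3. P is the centroid of triangle TES ⇒ P = (16/9, 23/9)
2·[EFT] = -4, 2·[TPS] = -40/27
[EFT]:[TPS] = -4:-40/27 = 27/10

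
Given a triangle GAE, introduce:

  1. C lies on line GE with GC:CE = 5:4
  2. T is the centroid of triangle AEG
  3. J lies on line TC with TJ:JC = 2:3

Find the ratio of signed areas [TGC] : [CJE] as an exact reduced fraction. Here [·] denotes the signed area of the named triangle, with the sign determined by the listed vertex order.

Set G = (0, 0), A = (1, 0), E = (0, 1); any affine frame gives the same invariant.
1. C lies on line GE with GC:CE = 5:4 ⇒ C = (0, 5/9)
2. T is the centroid of triangle AEG ⇒ T = (1/3, 1/3)
3. J lies on line TC with TJ:JC = 2:3 ⇒ J = (1/5, 19/45)
2·[TGC] = -5/27, 2·[CJE] = 4/45
[TGC]:[CJE] = -5/27:4/45 = -25/12

[TGC]:[CJE] = -25/12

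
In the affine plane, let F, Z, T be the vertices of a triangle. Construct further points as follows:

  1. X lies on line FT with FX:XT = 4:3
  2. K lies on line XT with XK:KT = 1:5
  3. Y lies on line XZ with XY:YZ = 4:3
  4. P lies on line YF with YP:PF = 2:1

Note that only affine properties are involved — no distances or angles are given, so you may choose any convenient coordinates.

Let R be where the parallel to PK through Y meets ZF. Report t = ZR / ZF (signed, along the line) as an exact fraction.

t = 19/55

Assign F = (0, 0), Z = (1, 0), T = (0, 1) — the answer is frame-independent, so this choice is without loss of generality.
1. X lies on line FT with FX:XT = 4:3 ⇒ X = (0, 4/7)
2. K lies on line XT with XK:KT = 1:5 ⇒ K = (0, 9/14)
3. Y lies on line XZ with XY:YZ = 4:3 ⇒ Y = (4/7, 12/49)
4. P lies on line YF with YP:PF = 2:1 ⇒ P = (4/21, 4/49)
through Y parallel to PK: direction (-4/21, 55/98); meets ZF at R = (36/55, 0)
R = Z + t·(F−Z) with t = 19/55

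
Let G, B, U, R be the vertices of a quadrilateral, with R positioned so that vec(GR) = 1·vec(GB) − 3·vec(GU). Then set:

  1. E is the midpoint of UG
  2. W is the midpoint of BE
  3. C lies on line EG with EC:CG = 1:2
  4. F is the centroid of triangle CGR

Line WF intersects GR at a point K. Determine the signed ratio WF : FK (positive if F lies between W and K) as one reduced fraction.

WF:FK = 59/4

Set G = (0, 0), B = (1, 0), U = (0, 1), R = (1, -3); any affine frame gives the same invariant.
1. E is the midpoint of UG ⇒ E = (0, 1/2)
2. W is the midpoint of BE ⇒ W = (1/2, 1/4)
3. C lies on line EG with EC:CG = 1:2 ⇒ C = (0, 1/3)
4. F is the centroid of triangle CGR ⇒ F = (1/3, -8/9)
line WF meets GR at K = (19/59, -57/59)
F = W + t·(K−W) with t = 59/63, so WF:FK = 59/63:4/63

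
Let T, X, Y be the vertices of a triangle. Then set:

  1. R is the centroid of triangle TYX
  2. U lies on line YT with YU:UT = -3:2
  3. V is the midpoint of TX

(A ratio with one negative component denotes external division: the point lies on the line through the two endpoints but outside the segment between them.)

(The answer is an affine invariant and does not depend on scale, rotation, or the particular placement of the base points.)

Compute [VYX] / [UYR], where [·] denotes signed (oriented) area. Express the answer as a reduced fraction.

Work in coordinates with T = (0, 0), X = (1, 0), Y = (0, 1).
1. R is the centroid of triangle TYX ⇒ R = (1/3, 1/3)
2. U lies on line YT with YU:UT = -3:2 ⇒ U = (0, -2)
3. V is the midpoint of TX ⇒ V = (1/2, 0)
2·[VYX] = -1/2, 2·[UYR] = -1
[VYX]:[UYR] = -1/2:-1 = 1/2

[VYX]:[UYR] = 1/2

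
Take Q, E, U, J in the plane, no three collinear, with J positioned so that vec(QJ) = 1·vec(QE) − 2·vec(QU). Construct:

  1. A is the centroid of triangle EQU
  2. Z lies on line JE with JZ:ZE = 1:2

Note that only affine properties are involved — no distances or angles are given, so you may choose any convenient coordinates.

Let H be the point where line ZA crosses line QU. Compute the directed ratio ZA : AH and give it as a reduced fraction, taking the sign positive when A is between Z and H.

Choose coordinates Q = (0, 0), E = (1, 0), U = (0, 1), J = (1, -2).
1. A is the centroid of triangle EQU ⇒ A = (1/3, 1/3)
2. Z lies on line JE with JZ:ZE = 1:2 ⇒ Z = (1, -4/3)
line ZA meets QU at H = (0, 7/6)
A = Z + t·(H−Z) with t = 2/3, so ZA:AH = 2/3:1/3

ZA:AH = 2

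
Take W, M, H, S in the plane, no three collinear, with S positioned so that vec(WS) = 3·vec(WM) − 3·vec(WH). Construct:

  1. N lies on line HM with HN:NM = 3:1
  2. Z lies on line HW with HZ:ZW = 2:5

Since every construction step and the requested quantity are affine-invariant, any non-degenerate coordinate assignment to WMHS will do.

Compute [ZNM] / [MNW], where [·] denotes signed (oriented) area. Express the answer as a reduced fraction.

Set W = (0, 0), M = (1, 0), H = (0, 1), S = (3, -3); any affine frame gives the same invariant.
1. N lies on line HM with HN:NM = 3:1 ⇒ N = (3/4, 1/4)
2. Z lies on line HW with HZ:ZW = 2:5 ⇒ Z = (0, 5/7)
2·[ZNM] = -1/14, 2·[MNW] = 1/4
[ZNM]:[MNW] = -1/14:1/4 = -2/7

[ZNM]:[MNW] = -2/7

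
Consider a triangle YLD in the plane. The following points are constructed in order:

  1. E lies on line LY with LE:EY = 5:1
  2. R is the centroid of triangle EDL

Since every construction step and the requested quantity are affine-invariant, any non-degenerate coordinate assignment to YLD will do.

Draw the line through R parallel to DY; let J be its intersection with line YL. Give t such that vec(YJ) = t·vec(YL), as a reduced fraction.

t = 7/18

Choose coordinates Y = (0, 0), L = (1, 0), D = (0, 1).
1. E lies on line LY with LE:EY = 5:1 ⇒ E = (1/6, 0)
2. R is the centroid of triangle EDL ⇒ R = (7/18, 1/3)
through R parallel to DY: direction (0, -1); meets YL at J = (7/18, 0)
J = Y + t·(L−Y) with t = 7/18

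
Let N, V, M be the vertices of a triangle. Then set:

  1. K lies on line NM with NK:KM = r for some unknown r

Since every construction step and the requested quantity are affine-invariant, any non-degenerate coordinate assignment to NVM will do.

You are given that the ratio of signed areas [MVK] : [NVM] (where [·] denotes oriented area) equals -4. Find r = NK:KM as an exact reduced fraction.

Work in coordinates with N = (0, 0), V = (1, 0), M = (0, 1).
1. With NK:KM = r, write λ = r/(r+1) so K = N + λ·(M−N); K is affine-linear in λ
Every point depending on K is an affine combination of K and λ-independent points, so each such coordinate is linear in λ; the λ² term in each signed area is a multiple of (M−N)×(M−N) = 0, so 2·[MVK] and 2·[NVM] are each linear in λ. Evaluating at λ=0 and λ=1:
  2·[MVK] = λ − 1,   2·[NVM] = 1
So [MVK]:[NVM] = (λ − 1) / (1). Setting this equal to -4:
  λ − 1 = -4·(1)  ⇒  λ = -3
Then r = λ/(1−λ) = (-3)/(4) = -3/4. Check: with r = -3/4, K = (0, -3) and [MVK]:[NVM] = -4 as required.

r = -3/4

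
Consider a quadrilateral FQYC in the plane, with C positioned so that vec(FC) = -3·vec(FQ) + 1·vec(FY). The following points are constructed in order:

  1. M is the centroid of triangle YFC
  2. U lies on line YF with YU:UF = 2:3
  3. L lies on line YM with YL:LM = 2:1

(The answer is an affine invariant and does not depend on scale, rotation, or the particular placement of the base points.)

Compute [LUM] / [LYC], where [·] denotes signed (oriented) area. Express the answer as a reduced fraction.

[LUM]:[LYC] = -1/5

Assign F = (0, 0), Q = (1, 0), Y = (0, 1), C = (-3, 1) — the answer is frame-independent, so this choice is without loss of generality.
1. M is the centroid of triangle YFC ⇒ M = (-1, 2/3)
2. U lies on line YF with YU:UF = 2:3 ⇒ U = (0, 3/5)
3. L lies on line YM with YL:LM = 2:1 ⇒ L = (-2/3, 7/9)
2·[LUM] = -2/15, 2·[LYC] = 2/3
[LUM]:[LYC] = -2/15:2/3 = -1/5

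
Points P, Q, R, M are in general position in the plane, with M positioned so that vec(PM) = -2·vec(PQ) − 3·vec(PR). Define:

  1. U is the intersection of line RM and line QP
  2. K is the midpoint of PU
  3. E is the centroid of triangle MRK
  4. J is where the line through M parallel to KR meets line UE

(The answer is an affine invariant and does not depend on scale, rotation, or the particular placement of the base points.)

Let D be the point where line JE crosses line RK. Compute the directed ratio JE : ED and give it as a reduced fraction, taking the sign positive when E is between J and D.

Set P = (0, 0), Q = (1, 0), R = (0, 1), M = (-2, -3); any affine frame gives the same invariant.
1. U is the intersection of line RM and line QP ⇒ U = (-1/2, 0)
2. K is the midpoint of PU ⇒ K = (-1/4, 0)
3. E is the centroid of triangle MRK ⇒ E = (-3/4, -2/3)
4. J is where the line through M parallel to KR meets line UE ⇒ J = (-11/4, -6)
line JE meets RK at D = (1/4, 2)
E = J + t·(D−J) with t = 2/3, so JE:ED = 2/3:1/3

JE:ED = 2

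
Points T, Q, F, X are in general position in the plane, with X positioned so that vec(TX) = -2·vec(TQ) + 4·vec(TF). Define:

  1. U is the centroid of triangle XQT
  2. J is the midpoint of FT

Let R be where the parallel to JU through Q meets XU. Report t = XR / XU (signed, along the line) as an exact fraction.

t = 7/3

Work in coordinates with T = (0, 0), Q = (1, 0), F = (0, 1), X = (-2, 4).
1. U is the centroid of triangle XQT ⇒ U = (-1/3, 4/3)
2. J is the midpoint of FT ⇒ J = (0, 1/2)
through Q parallel to JU: direction (-1/3, 5/6); meets XU at R = (17/9, -20/9)
R = X + t·(U−X) with t = 7/3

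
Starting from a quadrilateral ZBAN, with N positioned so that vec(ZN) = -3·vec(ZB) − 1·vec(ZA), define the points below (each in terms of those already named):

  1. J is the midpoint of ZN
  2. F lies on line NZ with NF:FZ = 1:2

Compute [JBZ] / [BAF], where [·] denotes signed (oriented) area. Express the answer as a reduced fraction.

Choose coordinates Z = (0, 0), B = (1, 0), A = (0, 1), N = (-3, -1).
1. J is the midpoint of ZN ⇒ J = (-3/2, -1/2)
2. F lies on line NZ with NF:FZ = 1:2 ⇒ F = (-2, -2/3)
2·[JBZ] = 1/2, 2·[BAF] = 11/3
[JBZ]:[BAF] = 1/2:11/3 = 3/22

[JBZ]:[BAF] = 3/22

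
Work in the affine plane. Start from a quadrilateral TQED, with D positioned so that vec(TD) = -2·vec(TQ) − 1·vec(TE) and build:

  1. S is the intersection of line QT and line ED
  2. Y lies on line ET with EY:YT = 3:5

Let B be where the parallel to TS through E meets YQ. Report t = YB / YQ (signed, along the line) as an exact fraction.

t = -3/5

Work in coordinates with T = (0, 0), Q = (1, 0), E = (0, 1), D = (-2, -1).
1. S is the intersection of line QT and line ED ⇒ S = (-1, 0)
2. Y lies on line ET with EY:YT = 3:5 ⇒ Y = (0, 5/8)
through E parallel to TS: direction (-1, 0); meets YQ at B = (-3/5, 1)
B = Y + t·(Q−Y) with t = -3/5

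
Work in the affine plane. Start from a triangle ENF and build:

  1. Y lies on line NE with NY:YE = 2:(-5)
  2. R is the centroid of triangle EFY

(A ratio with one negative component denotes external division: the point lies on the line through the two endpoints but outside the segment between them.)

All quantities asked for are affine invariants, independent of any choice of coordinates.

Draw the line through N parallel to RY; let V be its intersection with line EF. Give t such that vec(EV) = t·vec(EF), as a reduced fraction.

Assign E = (0, 0), N = (1, 0), F = (0, 1) — the answer is frame-independent, so this choice is without loss of generality.
1. Y lies on line NE with NY:YE = 2:(-5) ⇒ Y = (5/3, 0)
2. R is the centroid of triangle EFY ⇒ R = (5/9, 1/3)
through N parallel to RY: direction (10/9, -1/3); meets EF at V = (0, 3/10)
V = E + t·(F−E) with t = 3/10

t = 3/10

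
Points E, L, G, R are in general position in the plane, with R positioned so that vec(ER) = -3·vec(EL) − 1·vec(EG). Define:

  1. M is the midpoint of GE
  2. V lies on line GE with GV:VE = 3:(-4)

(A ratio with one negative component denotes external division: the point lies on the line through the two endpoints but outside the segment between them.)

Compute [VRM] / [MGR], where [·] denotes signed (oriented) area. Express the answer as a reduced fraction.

Choose coordinates E = (0, 0), L = (1, 0), G = (0, 1), R = (-3, -1).
1. M is the midpoint of GE ⇒ M = (0, 1/2)
2. V lies on line GE with GV:VE = 3:(-4) ⇒ V = (0, 4)
2·[VRM] = 21/2, 2·[MGR] = 3/2
[VRM]:[MGR] = 21/2:3/2 = 7

[VRM]:[MGR] = 7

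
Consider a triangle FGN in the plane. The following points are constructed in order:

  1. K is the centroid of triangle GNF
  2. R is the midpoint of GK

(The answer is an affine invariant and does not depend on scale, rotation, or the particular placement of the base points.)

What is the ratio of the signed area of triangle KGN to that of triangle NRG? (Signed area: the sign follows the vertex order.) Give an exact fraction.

[KGN]:[NRG] = 2

Work in coordinates with F = (0, 0), G = (1, 0), N = (0, 1).
1. K is the centroid of triangle GNF ⇒ K = (1/3, 1/3)
2. R is the midpoint of GK ⇒ R = (2/3, 1/6)
2·[KGN] = 1/3, 2·[NRG] = 1/6
[KGN]:[NRG] = 1/3:1/6 = 2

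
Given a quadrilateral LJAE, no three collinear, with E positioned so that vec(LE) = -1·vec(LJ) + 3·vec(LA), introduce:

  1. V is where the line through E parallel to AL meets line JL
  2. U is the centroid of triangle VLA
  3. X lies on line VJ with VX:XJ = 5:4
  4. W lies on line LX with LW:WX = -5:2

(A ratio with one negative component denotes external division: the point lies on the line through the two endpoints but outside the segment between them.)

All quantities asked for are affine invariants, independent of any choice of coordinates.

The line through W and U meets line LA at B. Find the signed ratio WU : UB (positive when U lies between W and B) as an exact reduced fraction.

Set L = (0, 0), J = (1, 0), A = (0, 1), E = (-1, 3); any affine frame gives the same invariant.
1. V is where the line through E parallel to AL meets line JL ⇒ V = (-1, 0)
2. U is the centroid of triangle VLA ⇒ U = (-1/3, 1/3)
3. X lies on line VJ with VX:XJ = 5:4 ⇒ X = (1/9, 0)
4. W lies on line LX with LW:WX = -5:2 ⇒ W = (5/27, 0)
line WU meets LA at B = (0, 5/42)
U = W + t·(B−W) with t = 14/5, so WU:UB = 14/5:-9/5

WU:UB = -14/9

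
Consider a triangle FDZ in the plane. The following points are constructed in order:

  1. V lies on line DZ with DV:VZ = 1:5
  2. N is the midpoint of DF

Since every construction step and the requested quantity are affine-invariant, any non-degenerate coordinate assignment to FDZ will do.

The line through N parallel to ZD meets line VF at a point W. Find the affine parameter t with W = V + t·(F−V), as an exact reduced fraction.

Work in coordinates with F = (0, 0), D = (1, 0), Z = (0, 1).
1. V lies on line DZ with DV:VZ = 1:5 ⇒ V = (5/6, 1/6)
2. N is the midpoint of DF ⇒ N = (1/2, 0)
through N parallel to ZD: direction (1, -1); meets VF at W = (5/12, 1/12)
W = V + t·(F−V) with t = 1/2

t = 1/2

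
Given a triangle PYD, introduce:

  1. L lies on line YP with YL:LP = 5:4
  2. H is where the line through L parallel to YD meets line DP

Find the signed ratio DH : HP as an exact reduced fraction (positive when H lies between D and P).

Assign P = (0, 0), Y = (1, 0), D = (0, 1) — the answer is frame-independent, so this choice is without loss of generality.
1. L lies on line YP with YL:LP = 5:4 ⇒ L = (4/9, 0)
2. H is where the line through L parallel to YD meets line DP ⇒ H = (0, 4/9)
H = D + t·(P−D) with t = 5/9, so DH:HP = t:(1−t) = 5/9:4/9

DH:HP = 5/4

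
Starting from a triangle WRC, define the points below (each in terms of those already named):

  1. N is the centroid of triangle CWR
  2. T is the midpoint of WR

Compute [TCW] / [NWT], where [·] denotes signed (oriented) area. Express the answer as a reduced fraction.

[TCW]:[NWT] = 3

Choose coordinates W = (0, 0), R = (1, 0), C = (0, 1).
1. N is the centroid of triangle CWR ⇒ N = (1/3, 1/3)
2. T is the midpoint of WR ⇒ T = (1/2, 0)
2·[TCW] = 1/2, 2·[NWT] = 1/6
[TCW]:[NWT] = 1/2:1/6 = 3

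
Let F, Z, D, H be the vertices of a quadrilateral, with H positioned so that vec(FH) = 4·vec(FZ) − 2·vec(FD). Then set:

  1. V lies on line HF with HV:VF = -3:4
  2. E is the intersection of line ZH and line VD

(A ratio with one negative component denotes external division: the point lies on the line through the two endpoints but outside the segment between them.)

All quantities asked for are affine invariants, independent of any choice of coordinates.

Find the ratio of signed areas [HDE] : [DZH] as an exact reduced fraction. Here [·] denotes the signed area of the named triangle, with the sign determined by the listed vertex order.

[HDE]:[DZH] = 12/5

Choose coordinates F = (0, 0), Z = (1, 0), D = (0, 1), H = (4, -2).
1. V lies on line HF with HV:VF = -3:4 ⇒ V = (16, -8)
2. E is the intersection of line ZH and line VD ⇒ E = (-16/5, 14/5)
2·[HDE] = 12/5, 2·[DZH] = 1
[HDE]:[DZH] = 12/5:1 = 12/5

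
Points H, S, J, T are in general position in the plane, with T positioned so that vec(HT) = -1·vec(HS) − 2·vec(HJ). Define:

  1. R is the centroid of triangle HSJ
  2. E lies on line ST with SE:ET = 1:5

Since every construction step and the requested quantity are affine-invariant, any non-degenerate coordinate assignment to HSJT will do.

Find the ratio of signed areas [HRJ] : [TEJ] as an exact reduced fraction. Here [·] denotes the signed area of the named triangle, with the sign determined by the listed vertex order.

Set H = (0, 0), S = (1, 0), J = (0, 1), T = (-1, -2); any affine frame gives the same invariant.
1. R is the centroid of triangle HSJ ⇒ R = (1/3, 1/3)
2. E lies on line ST with SE:ET = 1:5 ⇒ E = (2/3, -1/3)
2·[HRJ] = 1/3, 2·[TEJ] = 10/3
[HRJ]:[TEJ] = 1/3:10/3 = 1/10

[HRJ]:[TEJ] = 1/10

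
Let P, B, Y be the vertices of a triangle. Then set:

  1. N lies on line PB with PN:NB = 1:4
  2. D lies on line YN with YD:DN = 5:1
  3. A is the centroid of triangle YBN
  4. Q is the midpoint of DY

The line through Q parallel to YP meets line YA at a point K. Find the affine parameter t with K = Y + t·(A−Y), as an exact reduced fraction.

t = 5/24

Work in coordinates with P = (0, 0), B = (1, 0), Y = (0, 1).
1. N lies on line PB with PN:NB = 1:4 ⇒ N = (1/5, 0)
2. D lies on line YN with YD:DN = 5:1 ⇒ D = (1/6, 1/6)
3. A is the centroid of triangle YBN ⇒ A = (2/5, 1/3)
4. Q is the midpoint of DY ⇒ Q = (1/12, 7/12)
through Q parallel to YP: direction (0, -1); meets YA at K = (1/12, 31/36)
K = Y + t·(A−Y) with t = 5/24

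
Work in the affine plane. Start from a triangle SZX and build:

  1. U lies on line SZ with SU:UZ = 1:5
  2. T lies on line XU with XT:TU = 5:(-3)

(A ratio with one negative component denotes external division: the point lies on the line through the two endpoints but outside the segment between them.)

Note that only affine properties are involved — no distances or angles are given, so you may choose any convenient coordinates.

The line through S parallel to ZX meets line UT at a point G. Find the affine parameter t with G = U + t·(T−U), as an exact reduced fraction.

t = 2/15

Set S = (0, 0), Z = (1, 0), X = (0, 1); any affine frame gives the same invariant.
1. U lies on line SZ with SU:UZ = 1:5 ⇒ U = (1/6, 0)
2. T lies on line XU with XT:TU = 5:(-3) ⇒ T = (5/12, -3/2)
through S parallel to ZX: direction (-1, 1); meets UT at G = (1/5, -1/5)
G = U + t·(T−U) with t = 2/15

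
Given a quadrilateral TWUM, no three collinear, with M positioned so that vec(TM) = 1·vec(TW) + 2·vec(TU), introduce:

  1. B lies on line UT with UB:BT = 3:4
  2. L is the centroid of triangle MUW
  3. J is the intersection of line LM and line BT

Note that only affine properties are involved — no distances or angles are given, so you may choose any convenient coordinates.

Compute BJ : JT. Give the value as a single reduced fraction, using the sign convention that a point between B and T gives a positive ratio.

BJ:JT = -11/7

Assign T = (0, 0), W = (1, 0), U = (0, 1), M = (1, 2) — the answer is frame-independent, so this choice is without loss of generality.
1. B lies on line UT with UB:BT = 3:4 ⇒ B = (0, 4/7)
2. L is the centroid of triangle MUW ⇒ L = (2/3, 1)
3. J is the intersection of line LM and line BT ⇒ J = (0, -1)
J = B + t·(T−B) with t = 11/4, so BJ:JT = t:(1−t) = 11/4:-7/4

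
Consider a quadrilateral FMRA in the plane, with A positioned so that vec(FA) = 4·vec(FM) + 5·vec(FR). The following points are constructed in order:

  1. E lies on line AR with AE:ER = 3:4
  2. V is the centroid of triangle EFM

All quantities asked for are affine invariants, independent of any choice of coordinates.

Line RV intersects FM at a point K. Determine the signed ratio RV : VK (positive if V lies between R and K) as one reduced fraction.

RV:VK = -2/23

Work in coordinates with F = (0, 0), M = (1, 0), R = (0, 1), A = (4, 5).
1. E lies on line AR with AE:ER = 3:4 ⇒ E = (16/7, 23/7)
2. V is the centroid of triangle EFM ⇒ V = (23/21, 23/21)
line RV meets FM at K = (-23/2, 0)
V = R + t·(K−R) with t = -2/21, so RV:VK = -2/21:23/21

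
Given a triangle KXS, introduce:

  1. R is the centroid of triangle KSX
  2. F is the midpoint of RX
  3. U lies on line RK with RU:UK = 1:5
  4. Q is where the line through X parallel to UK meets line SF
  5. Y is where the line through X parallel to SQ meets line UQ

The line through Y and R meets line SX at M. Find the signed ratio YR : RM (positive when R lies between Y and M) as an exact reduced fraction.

Set K = (0, 0), X = (1, 0), S = (0, 1); any affine frame gives the same invariant.
1. R is the centroid of triangle KSX ⇒ R = (1/3, 1/3)
2. F is the midpoint of RX ⇒ F = (2/3, 1/6)
3. U lies on line RK with RU:UK = 1:5 ⇒ U = (5/18, 5/18)
4. Q is where the line through X parallel to UK meets line SF ⇒ Q = (8/9, -1/9)
5. Y is where the line through X parallel to SQ meets line UQ ⇒ Y = (35/27, -10/27)
line YR meets SX at M = (11/7, -4/7)
R = Y + t·(M−Y) with t = -7/2, so YR:RM = -7/2:9/2

YR:RM = -7/9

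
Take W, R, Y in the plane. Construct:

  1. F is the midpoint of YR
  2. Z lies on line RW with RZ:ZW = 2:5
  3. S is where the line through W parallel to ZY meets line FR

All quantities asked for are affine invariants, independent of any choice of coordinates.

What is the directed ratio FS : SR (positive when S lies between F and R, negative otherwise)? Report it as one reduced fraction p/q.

Work in coordinates with W = (0, 0), R = (1, 0), Y = (0, 1).
1. F is the midpoint of YR ⇒ F = (1/2, 1/2)
2. Z lies on line RW with RZ:ZW = 2:5 ⇒ Z = (5/7, 0)
3. S is where the line through W parallel to ZY meets line FR ⇒ S = (-5/2, 7/2)
S = F + t·(R−F) with t = -6, so FS:SR = t:(1−t) = -6:7

FS:SR = -6/7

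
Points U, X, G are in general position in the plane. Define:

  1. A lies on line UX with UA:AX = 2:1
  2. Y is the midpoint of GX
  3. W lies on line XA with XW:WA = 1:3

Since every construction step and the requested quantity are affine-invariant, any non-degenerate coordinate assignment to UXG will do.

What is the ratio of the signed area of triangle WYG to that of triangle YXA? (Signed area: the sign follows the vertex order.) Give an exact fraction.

Assign U = (0, 0), X = (1, 0), G = (0, 1) — the answer is frame-independent, so this choice is without loss of generality.
1. A lies on line UX with UA:AX = 2:1 ⇒ A = (2/3, 0)
2. Y is the midpoint of GX ⇒ Y = (1/2, 1/2)
3. W lies on line XA with XW:WA = 1:3 ⇒ W = (11/12, 0)
2·[WYG] = 1/24, 2·[YXA] = -1/6
[WYG]:[YXA] = 1/24:-1/6 = -1/4

[WYG]:[YXA] = -1/4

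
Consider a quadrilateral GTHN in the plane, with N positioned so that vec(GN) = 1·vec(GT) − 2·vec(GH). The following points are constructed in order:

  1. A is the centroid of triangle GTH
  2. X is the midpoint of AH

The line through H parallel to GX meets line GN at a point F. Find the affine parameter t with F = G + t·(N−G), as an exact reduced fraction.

t = -1/6

Assign G = (0, 0), T = (1, 0), H = (0, 1), N = (1, -2) — the answer is frame-independent, so this choice is without loss of generality.
1. A is the centroid of triangle GTH ⇒ A = (1/3, 1/3)
2. X is the midpoint of AH ⇒ X = (1/6, 2/3)
through H parallel to GX: direction (1/6, 2/3); meets GN at F = (-1/6, 1/3)
F = G + t·(N−G) with t = -1/6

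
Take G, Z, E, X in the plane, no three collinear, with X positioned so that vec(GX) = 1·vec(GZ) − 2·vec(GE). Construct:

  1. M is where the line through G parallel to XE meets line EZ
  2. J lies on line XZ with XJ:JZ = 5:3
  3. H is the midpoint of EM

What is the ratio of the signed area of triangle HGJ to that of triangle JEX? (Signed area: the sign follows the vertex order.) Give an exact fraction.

[HGJ]:[JEX] = 17/20

Choose coordinates G = (0, 0), Z = (1, 0), E = (0, 1), X = (1, -2).
1. M is where the line through G parallel to XE meets line EZ ⇒ M = (-1/2, 3/2)
2. J lies on line XZ with XJ:JZ = 5:3 ⇒ J = (1, -3/4)
3. H is the midpoint of EM ⇒ H = (-1/4, 5/4)
2·[HGJ] = 17/16, 2·[JEX] = 5/4
[HGJ]:[JEX] = 17/16:5/4 = 17/20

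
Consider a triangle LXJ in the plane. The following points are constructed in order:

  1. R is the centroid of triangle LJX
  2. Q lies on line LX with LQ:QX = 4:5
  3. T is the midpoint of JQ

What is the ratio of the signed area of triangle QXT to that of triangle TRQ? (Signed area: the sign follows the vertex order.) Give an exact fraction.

Work in coordinates with L = (0, 0), X = (1, 0), J = (0, 1).
1. R is the centroid of triangle LJX ⇒ R = (1/3, 1/3)
2. Q lies on line LX with LQ:QX = 4:5 ⇒ Q = (4/9, 0)
3. T is the midpoint of JQ ⇒ T = (2/9, 1/2)
2·[QXT] = 5/18, 2·[TRQ] = -1/54
[QXT]:[TRQ] = 5/18:-1/54 = -15

[QXT]:[TRQ] = -15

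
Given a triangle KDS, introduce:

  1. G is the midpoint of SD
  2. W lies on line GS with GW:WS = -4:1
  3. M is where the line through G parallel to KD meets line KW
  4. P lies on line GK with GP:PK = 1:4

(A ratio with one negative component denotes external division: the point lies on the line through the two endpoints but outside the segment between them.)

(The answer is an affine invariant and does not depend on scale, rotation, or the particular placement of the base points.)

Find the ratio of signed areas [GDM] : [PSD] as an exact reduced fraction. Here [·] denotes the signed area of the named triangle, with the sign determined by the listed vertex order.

Work in coordinates with K = (0, 0), D = (1, 0), S = (0, 1).
1. G is the midpoint of SD ⇒ G = (1/2, 1/2)
2. W lies on line GS with GW:WS = -4:1 ⇒ W = (-1/6, 7/6)
3. M is where the line through G parallel to KD meets line KW ⇒ M = (-1/14, 1/2)
4. P lies on line GK with GP:PK = 1:4 ⇒ P = (2/5, 2/5)
2·[GDM] = -2/7, 2·[PSD] = -1/5
[GDM]:[PSD] = -2/7:-1/5 = 10/7

[GDM]:[PSD] = 10/7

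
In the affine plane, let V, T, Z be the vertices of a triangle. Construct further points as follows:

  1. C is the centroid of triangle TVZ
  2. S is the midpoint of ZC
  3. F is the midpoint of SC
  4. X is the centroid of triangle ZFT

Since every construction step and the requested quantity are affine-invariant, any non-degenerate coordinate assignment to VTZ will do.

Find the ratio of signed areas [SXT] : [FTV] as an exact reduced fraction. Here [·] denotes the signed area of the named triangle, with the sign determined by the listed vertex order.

Work in coordinates with V = (0, 0), T = (1, 0), Z = (0, 1).
1. C is the centroid of triangle TVZ ⇒ C = (1/3, 1/3)
2. S is the midpoint of ZC ⇒ S = (1/6, 2/3)
3. F is the midpoint of SC ⇒ F = (1/4, 1/2)
4. X is the centroid of triangle ZFT ⇒ X = (5/12, 1/2)
2·[SXT] = -1/36, 2·[FTV] = -1/2
[SXT]:[FTV] = -1/36:-1/2 = 1/18

[SXT]:[FTV] = 1/18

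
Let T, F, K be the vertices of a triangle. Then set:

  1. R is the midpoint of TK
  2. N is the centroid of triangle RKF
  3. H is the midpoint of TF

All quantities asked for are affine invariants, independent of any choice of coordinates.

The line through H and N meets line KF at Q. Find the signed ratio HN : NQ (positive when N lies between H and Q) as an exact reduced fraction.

Work in coordinates with T = (0, 0), F = (1, 0), K = (0, 1).
1. R is the midpoint of TK ⇒ R = (0, 1/2)
2. N is the centroid of triangle RKF ⇒ N = (1/3, 1/2)
3. H is the midpoint of TF ⇒ H = (1/2, 0)
line HN meets KF at Q = (1/4, 3/4)
N = H + t·(Q−H) with t = 2/3, so HN:NQ = 2/3:1/3

HN:NQ = 2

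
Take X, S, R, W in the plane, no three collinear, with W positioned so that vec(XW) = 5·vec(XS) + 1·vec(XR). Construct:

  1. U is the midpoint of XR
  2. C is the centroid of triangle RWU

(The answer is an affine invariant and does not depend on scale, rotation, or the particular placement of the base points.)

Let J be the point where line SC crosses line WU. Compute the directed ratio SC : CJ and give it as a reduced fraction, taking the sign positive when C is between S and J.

Assign X = (0, 0), S = (1, 0), R = (0, 1), W = (5, 1) — the answer is frame-independent, so this choice is without loss of generality.
1. U is the midpoint of XR ⇒ U = (0, 1/2)
2. C is the centroid of triangle RWU ⇒ C = (5/3, 5/6)
line SC meets WU at J = (35/23, 15/23)
C = S + t·(J−S) with t = 23/18, so SC:CJ = 23/18:-5/18

SC:CJ = -23/5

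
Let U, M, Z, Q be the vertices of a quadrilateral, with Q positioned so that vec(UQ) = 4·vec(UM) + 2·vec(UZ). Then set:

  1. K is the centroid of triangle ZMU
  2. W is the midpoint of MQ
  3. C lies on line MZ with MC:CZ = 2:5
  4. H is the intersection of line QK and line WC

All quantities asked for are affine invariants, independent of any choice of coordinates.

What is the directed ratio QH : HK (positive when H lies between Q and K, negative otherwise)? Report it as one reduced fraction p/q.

QH:HK = -2

Set U = (0, 0), M = (1, 0), Z = (0, 1), Q = (4, 2); any affine frame gives the same invariant.
1. K is the centroid of triangle ZMU ⇒ K = (1/3, 1/3)
2. W is the midpoint of MQ ⇒ W = (5/2, 1)
3. C lies on line MZ with MC:CZ = 2:5 ⇒ C = (5/7, 2/7)
4. H is the intersection of line QK and line WC ⇒ H = (-10/3, -4/3)
H = Q + t·(K−Q) with t = 2, so QH:HK = t:(1−t) = 2:-1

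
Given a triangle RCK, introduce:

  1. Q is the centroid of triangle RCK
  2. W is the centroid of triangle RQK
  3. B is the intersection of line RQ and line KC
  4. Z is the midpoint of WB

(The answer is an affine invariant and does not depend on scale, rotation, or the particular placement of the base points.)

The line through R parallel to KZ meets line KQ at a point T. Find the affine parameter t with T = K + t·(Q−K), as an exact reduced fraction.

Choose coordinates R = (0, 0), C = (1, 0), K = (0, 1).
1. Q is the centroid of triangle RCK ⇒ Q = (1/3, 1/3)
2. W is the centroid of triangle RQK ⇒ W = (1/9, 4/9)
3. B is the intersection of line RQ and line KC ⇒ B = (1/2, 1/2)
4. Z is the midpoint of WB ⇒ Z = (11/36, 17/36)
through R parallel to KZ: direction (11/36, -19/36); meets KQ at T = (11/3, -19/3)
T = K + t·(Q−K) with t = 11

t = 11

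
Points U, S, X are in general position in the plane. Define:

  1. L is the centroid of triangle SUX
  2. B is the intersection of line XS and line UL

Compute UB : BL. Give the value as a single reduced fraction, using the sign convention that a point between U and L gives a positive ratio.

UB:BL = -3

Work in coordinates with U = (0, 0), S = (1, 0), X = (0, 1).
1. L is the centroid of triangle SUX ⇒ L = (1/3, 1/3)
2. B is the intersection of line XS and line UL ⇒ B = (1/2, 1/2)
B = U + t·(L−U) with t = 3/2, so UB:BL = t:(1−t) = 3/2:-1/2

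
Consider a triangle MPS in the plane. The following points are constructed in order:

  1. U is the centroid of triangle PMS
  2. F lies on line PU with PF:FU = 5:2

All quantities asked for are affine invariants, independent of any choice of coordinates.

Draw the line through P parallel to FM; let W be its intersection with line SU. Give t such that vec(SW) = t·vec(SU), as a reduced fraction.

Work in coordinates with M = (0, 0), P = (1, 0), S = (0, 1).
1. U is the centroid of triangle PMS ⇒ U = (1/3, 1/3)
2. F lies on line PU with PF:FU = 5:2 ⇒ F = (11/21, 5/21)
through P parallel to FM: direction (-11/21, -5/21); meets SU at W = (16/27, -5/27)
W = S + t·(U−S) with t = 16/9

t = 16/9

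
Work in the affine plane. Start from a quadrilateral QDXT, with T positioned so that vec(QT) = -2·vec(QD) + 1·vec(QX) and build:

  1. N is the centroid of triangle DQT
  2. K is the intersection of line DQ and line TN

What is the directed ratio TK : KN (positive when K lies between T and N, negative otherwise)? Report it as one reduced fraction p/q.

TK:KN = -3

Assign Q = (0, 0), D = (1, 0), X = (0, 1), T = (-2, 1) — the answer is frame-independent, so this choice is without loss of generality.
1. N is the centroid of triangle DQT ⇒ N = (-1/3, 1/3)
2. K is the intersection of line DQ and line TN ⇒ K = (1/2, 0)
K = T + t·(N−T) with t = 3/2, so TK:KN = t:(1−t) = 3/2:-1/2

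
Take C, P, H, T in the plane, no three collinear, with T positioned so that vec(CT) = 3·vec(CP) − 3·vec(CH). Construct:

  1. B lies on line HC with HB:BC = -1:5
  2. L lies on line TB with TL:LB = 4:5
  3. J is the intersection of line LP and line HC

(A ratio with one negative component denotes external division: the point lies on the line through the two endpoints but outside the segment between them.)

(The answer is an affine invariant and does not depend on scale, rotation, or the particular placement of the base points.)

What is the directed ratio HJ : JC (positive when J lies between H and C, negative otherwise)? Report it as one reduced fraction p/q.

HJ:JC = -2/5

Work in coordinates with C = (0, 0), P = (1, 0), H = (0, 1), T = (3, -3).
1. B lies on line HC with HB:BC = -1:5 ⇒ B = (0, 5/4)
2. L lies on line TB with TL:LB = 4:5 ⇒ L = (5/3, -10/9)
3. J is the intersection of line LP and line HC ⇒ J = (0, 5/3)
J = H + t·(C−H) with t = -2/3, so HJ:JC = t:(1−t) = -2/3:5/3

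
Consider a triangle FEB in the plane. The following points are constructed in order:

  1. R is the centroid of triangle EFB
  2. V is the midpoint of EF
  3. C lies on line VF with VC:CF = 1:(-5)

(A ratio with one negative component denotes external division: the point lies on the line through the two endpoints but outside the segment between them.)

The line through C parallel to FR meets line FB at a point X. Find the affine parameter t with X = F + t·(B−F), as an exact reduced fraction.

t = -5/8

Choose coordinates F = (0, 0), E = (1, 0), B = (0, 1).
1. R is the centroid of triangle EFB ⇒ R = (1/3, 1/3)
2. V is the midpoint of EF ⇒ V = (1/2, 0)
3. C lies on line VF with VC:CF = 1:(-5) ⇒ C = (5/8, 0)
through C parallel to FR: direction (1/3, 1/3); meets FB at X = (0, -5/8)
X = F + t·(B−F) with t = -5/8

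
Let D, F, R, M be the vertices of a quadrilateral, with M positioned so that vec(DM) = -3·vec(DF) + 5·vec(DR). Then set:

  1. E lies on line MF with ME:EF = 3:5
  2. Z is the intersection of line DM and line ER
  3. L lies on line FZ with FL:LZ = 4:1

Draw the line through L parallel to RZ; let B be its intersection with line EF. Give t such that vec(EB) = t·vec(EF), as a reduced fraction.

Set D = (0, 0), F = (1, 0), R = (0, 1), M = (-3, 5); any affine frame gives the same invariant.
1. E lies on line MF with ME:EF = 3:5 ⇒ E = (-3/2, 25/8)
2. Z is the intersection of line DM and line ER ⇒ Z = (-4, 20/3)
3. L lies on line FZ with FL:LZ = 4:1 ⇒ L = (-3, 16/3)
through L parallel to RZ: direction (-4, 17/3); meets EF at B = (-1, 5/2)
B = E + t·(F−E) with t = 1/5

t = 1/5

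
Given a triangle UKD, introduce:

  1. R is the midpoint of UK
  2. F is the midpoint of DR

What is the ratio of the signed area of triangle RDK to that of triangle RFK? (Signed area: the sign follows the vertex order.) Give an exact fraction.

[RDK]:[RFK] = 2

Choose coordinates U = (0, 0), K = (1, 0), D = (0, 1).
1. R is the midpoint of UK ⇒ R = (1/2, 0)
2. F is the midpoint of DR ⇒ F = (1/4, 1/2)
2·[RDK] = -1/2, 2·[RFK] = -1/4
[RDK]:[RFK] = -1/2:-1/4 = 2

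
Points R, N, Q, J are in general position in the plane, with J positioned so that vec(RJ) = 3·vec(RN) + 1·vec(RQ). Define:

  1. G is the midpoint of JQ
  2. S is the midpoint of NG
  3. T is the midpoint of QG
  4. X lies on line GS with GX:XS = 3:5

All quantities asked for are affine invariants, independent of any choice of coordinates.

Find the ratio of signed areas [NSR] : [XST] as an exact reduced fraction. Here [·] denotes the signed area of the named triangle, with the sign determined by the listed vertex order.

Assign R = (0, 0), N = (1, 0), Q = (0, 1), J = (3, 1) — the answer is frame-independent, so this choice is without loss of generality.
1. G is the midpoint of JQ ⇒ G = (3/2, 1)
2. S is the midpoint of NG ⇒ S = (5/4, 1/2)
3. T is the midpoint of QG ⇒ T = (3/4, 1)
4. X lies on line GS with GX:XS = 3:5 ⇒ X = (45/32, 13/16)
2·[NSR] = 1/2, 2·[XST] = -15/64
[NSR]:[XST] = 1/2:-15/64 = -32/15

[NSR]:[XST] = -32/15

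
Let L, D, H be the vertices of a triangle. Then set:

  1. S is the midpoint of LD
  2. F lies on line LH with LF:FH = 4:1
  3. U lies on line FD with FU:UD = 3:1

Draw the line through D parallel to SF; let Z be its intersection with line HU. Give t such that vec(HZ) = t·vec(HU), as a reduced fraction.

Choose coordinates L = (0, 0), D = (1, 0), H = (0, 1).
1. S is the midpoint of LD ⇒ S = (1/2, 0)
2. F lies on line LH with LF:FH = 4:1 ⇒ F = (0, 4/5)
3. U lies on line FD with FU:UD = 3:1 ⇒ U = (3/4, 1/5)
through D parallel to SF: direction (-1/2, 4/5); meets HU at Z = (9/8, -1/5)
Z = H + t·(U−H) with t = 3/2

t = 3/2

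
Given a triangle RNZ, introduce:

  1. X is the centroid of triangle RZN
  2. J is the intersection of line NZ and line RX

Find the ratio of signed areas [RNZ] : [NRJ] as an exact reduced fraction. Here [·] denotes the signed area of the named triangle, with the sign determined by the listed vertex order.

[RNZ]:[NRJ] = -2

Assign R = (0, 0), N = (1, 0), Z = (0, 1) — the answer is frame-independent, so this choice is without loss of generality.
1. X is the centroid of triangle RZN ⇒ X = (1/3, 1/3)
2. J is the intersection of line NZ and line RX ⇒ J = (1/2, 1/2)
2·[RNZ] = 1, 2·[NRJ] = -1/2
[RNZ]:[NRJ] = 1:-1/2 = -2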